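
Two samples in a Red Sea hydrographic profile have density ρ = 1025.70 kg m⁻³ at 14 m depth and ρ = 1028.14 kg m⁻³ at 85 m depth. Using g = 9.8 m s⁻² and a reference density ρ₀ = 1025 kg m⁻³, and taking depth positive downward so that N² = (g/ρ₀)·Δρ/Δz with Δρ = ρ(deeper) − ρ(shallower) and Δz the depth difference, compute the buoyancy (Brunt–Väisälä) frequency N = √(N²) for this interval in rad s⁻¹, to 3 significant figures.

0.0181 rad s⁻¹

Δρ = 1028.14 − 1025.70 = 2.44 kg m⁻³ over Δz = 85 − 14 = 71 m.
N² = (9.8/1025) × (2.44/71) = 3.2857 × 10⁻⁴ s⁻².
N = √(3.2857 × 10⁻⁴) = 0.018126 rad s⁻¹ ≈ 0.0181 rad s⁻¹.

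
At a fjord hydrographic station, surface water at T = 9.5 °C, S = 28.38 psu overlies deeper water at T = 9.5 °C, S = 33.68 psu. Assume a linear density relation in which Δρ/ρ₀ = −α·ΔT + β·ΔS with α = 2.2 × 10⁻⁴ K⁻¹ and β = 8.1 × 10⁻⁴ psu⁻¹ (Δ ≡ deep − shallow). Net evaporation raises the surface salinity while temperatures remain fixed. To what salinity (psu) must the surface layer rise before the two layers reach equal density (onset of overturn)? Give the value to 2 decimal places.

Neutral buoyancy requires −α(T_deep − T_surf) + β(S_deep − S_surf′) = 0.
S_surf′ = S_deep − (α/β)·ΔT = 33.68 − (2.2 × 10⁻⁴/8.1 × 10⁻⁴)·(+0.0) = 33.6800 psu.
Increase required: 33.6800 − 28.38 = 5.3000 psu.

33.68 psu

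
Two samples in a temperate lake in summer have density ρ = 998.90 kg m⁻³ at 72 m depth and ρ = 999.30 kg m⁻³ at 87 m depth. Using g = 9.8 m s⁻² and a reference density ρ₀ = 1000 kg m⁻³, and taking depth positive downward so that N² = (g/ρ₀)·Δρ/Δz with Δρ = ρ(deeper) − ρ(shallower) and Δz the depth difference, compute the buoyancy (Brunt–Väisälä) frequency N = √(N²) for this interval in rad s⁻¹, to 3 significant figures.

0.0162 rad s⁻¹

Δρ = 999.30 − 998.90 = 0.40 kg m⁻³ over Δz = 87 − 72 = 15 m.
N² = (9.8/1000) × (0.40/15) = 2.6133 × 10⁻⁴ s⁻².
N = √(2.6133 × 10⁻⁴) = 0.016166 rad s⁻¹ ≈ 0.0162 rad s⁻¹.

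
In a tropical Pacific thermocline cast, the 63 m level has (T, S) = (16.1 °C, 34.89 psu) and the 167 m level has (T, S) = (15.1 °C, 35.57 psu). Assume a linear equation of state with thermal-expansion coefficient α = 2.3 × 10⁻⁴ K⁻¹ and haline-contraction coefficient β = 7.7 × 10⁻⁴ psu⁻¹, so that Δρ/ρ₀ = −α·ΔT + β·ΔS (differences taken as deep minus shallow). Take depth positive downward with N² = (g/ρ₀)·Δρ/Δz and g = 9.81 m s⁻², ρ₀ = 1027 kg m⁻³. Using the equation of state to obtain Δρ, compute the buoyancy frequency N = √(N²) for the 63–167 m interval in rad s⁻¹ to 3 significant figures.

ΔT = -1.0 K, ΔS = +0.68 psu (deep − shallow).
Δρ/ρ₀ = −αΔT + βΔS = 2.30 × 10⁻⁴ + 5.236 × 10⁻⁴ = 7.536 × 10⁻⁴, so Δρ ≈ 0.7739 kg m⁻³.
N² = (g/ρ₀)·Δρ/Δz = g·(Δρ/ρ₀)/Δz = 9.81 × 7.536 × 10⁻⁴ / 104 = 7.1085 × 10⁻⁵ s⁻².
N = √(7.1085 × 10⁻⁵) = 8.4312 × 10⁻³ rad s⁻¹ ≈ 8.43 × 10⁻³ rad s⁻¹.

8.43 × 10⁻³ rad s⁻¹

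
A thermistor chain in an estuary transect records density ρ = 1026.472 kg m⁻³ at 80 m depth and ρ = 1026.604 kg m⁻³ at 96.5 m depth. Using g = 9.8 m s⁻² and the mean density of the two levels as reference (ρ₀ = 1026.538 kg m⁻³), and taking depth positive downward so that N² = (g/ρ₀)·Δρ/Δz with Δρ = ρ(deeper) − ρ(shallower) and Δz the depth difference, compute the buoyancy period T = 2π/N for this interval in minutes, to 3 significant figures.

12.0 min

Δρ = 1026.604 − 1026.472 = 0.132 kg m⁻³ over Δz = 96.5 − 80 = 16.5 m.
N² = (9.8/1026.538) × (0.132/16.5) = 7.6373 × 10⁻⁵ s⁻².
N = √(7.6373 × 10⁻⁵) = 8.7392 × 10⁻³ rad s⁻¹, so T = 2π/N = 718.97 s = 11.983 min ≈ 12.0 min.
A positive N² confirms static stability across the interval.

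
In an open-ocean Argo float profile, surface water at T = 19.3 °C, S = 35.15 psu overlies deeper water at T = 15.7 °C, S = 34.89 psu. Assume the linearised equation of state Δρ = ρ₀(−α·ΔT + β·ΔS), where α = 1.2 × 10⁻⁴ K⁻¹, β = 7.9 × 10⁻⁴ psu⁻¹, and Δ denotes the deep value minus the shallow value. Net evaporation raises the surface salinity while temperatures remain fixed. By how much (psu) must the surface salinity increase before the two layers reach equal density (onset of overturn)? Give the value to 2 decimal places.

0.29 psu

Neutral buoyancy requires −α(T_deep − T_surf) + β(S_deep − S_surf′) = 0.
S_surf′ = S_deep − (α/β)·ΔT = 34.89 − (1.2 × 10⁻⁴/7.9 × 10⁻⁴)·(-3.6) = 35.4368 psu.
Increase required: 35.4368 − 35.15 = 0.2868 psu.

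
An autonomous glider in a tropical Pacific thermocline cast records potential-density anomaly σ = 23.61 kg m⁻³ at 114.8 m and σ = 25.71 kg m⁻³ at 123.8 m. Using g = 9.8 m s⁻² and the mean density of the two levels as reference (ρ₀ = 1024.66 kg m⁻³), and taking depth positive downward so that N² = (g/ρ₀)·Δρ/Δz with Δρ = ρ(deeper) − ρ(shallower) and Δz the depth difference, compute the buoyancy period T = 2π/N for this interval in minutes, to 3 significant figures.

2.22 min

Δρ = 1025.71 − 1023.61 = 2.10 kg m⁻³ over Δz = 123.8 − 114.8 = 9 m.
N² = (9.8/1024.66) × (2.10/9) = 2.2316 × 10⁻³ s⁻².
N = √(2.2316 × 10⁻³) = 0.047240 rad s⁻¹, so T = 2π/N = 133.01 s = 2.2168 min ≈ 2.22 min.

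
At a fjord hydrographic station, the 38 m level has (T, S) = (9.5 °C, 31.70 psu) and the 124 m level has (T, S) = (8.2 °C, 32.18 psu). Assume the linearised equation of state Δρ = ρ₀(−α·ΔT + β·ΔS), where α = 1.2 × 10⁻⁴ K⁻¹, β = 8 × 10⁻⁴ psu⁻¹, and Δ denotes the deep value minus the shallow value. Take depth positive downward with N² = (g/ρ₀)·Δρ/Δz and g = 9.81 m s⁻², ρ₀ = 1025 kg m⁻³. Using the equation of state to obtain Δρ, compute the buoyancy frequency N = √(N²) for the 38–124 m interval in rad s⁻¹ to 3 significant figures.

7.85 × 10⁻³ rad s⁻¹

ΔT = -1.3 K, ΔS = +0.48 psu (deep − shallow).
Δρ/ρ₀ = −αΔT + βΔS = 1.56 × 10⁻⁴ + 3.84 × 10⁻⁴ = 5.40 × 10⁻⁴, so Δρ ≈ 0.5535 kg m⁻³.
N² = (g/ρ₀)·Δρ/Δz = g·(Δρ/ρ₀)/Δz = 9.81 × 5.40 × 10⁻⁴ / 86 = 6.1598 × 10⁻⁵ s⁻².
N = √(6.1598 × 10⁻⁵) = 7.8484 × 10⁻³ rad s⁻¹ ≈ 7.85 × 10⁻³ rad s⁻¹.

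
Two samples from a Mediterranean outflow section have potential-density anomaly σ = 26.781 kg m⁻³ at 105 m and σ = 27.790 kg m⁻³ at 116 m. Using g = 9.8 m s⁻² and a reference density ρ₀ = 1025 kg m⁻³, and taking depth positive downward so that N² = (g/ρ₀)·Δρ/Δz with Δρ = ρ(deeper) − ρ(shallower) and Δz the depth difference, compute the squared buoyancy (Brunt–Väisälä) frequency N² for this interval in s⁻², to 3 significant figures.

8.77 × 10⁻⁴ s⁻²

Δρ = 1027.790 − 1026.781 = 1.009 kg m⁻³ over Δz = 116 − 105 = 11 m.
N² = (9.8/1025) × (1.009/11) = 8.7700 × 10⁻⁴ s⁻² ≈ 8.77 × 10⁻⁴ s⁻².
Since Δρ > 0 the layer is stably stratified.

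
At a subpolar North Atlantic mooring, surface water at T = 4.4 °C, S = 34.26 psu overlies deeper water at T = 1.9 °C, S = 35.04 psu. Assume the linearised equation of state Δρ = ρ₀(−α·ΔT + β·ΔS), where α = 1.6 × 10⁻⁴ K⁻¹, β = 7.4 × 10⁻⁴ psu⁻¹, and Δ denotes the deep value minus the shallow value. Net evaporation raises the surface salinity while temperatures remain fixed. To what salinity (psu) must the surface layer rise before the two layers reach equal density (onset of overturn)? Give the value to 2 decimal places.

35.58 psu

Neutral buoyancy requires −α(T_deep − T_surf) + β(S_deep − S_surf′) = 0.
S_surf′ = S_deep − (α/β)·ΔT = 35.04 − (1.6 × 10⁻⁴/7.4 × 10⁻⁴)·(-2.5) = 35.5805 psu.
Increase required: 35.5805 − 34.26 = 1.3205 psu.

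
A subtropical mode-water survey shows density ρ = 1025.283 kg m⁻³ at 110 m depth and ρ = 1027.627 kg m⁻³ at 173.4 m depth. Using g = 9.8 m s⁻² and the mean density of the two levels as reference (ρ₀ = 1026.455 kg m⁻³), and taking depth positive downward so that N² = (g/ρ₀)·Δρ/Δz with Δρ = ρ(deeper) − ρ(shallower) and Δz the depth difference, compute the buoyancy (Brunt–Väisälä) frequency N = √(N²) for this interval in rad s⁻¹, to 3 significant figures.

0.0188 rad s⁻¹

Δρ = 1027.627 − 1025.283 = 2.344 kg m⁻³ over Δz = 173.4 − 110 = 63.4 m.
N² = (9.8/1026.455) × (2.344/63.4) = 3.5298 × 10⁻⁴ s⁻².
N = √(3.5298 × 10⁻⁴) = 0.018788 rad s⁻¹ ≈ 0.0188 rad s⁻¹.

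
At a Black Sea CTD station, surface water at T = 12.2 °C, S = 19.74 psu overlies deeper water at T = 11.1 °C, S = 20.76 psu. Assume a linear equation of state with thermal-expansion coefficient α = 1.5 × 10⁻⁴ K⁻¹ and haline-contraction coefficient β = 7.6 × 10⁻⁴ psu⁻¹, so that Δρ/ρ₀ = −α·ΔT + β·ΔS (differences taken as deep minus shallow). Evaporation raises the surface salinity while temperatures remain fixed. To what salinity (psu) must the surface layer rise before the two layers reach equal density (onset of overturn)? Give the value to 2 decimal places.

20.98 psu

Neutral buoyancy requires −α(T_deep − T_surf) + β(S_deep − S_surf′) = 0.
S_surf′ = S_deep − (α/β)·ΔT = 20.76 − (1.5 × 10⁻⁴/7.6 × 10⁻⁴)·(-1.1) = 20.9771 psu.
Increase required: 20.9771 − 19.74 = 1.2371 psu.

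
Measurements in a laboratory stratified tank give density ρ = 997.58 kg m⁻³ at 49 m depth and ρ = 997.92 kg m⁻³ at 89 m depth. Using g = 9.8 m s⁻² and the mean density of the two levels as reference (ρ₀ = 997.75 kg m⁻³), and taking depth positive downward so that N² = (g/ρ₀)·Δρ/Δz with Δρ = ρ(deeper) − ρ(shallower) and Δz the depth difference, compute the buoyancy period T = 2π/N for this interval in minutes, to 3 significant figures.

Δρ = 997.92 − 997.58 = 0.34 kg m⁻³ over Δz = 89 − 49 = 40 m.
N² = (9.8/997.75) × (0.34/40) = 8.3488 × 10⁻⁵ s⁻².
N = √(8.3488 × 10⁻⁵) = 9.1372 × 10⁻³ rad s⁻¹, so T = 2π/N = 687.65 s = 11.461 min ≈ 11.5 min.

11.5 min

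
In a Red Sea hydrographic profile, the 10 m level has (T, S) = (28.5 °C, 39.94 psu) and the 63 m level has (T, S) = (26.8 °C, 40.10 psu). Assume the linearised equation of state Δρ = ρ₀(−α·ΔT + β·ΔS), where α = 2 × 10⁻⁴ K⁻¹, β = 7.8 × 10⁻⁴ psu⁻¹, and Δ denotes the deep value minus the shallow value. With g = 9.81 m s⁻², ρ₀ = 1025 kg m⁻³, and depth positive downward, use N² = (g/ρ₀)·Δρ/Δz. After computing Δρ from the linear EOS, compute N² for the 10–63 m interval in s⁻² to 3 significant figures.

ΔT = -1.7 K, ΔS = +0.16 psu (deep − shallow).
Δρ/ρ₀ = −αΔT + βΔS = 3.40 × 10⁻⁴ + 1.248 × 10⁻⁴ = 4.648 × 10⁻⁴, so Δρ ≈ 0.4764 kg m⁻³.
N² = (g/ρ₀)·Δρ/Δz = g·(Δρ/ρ₀)/Δz = 9.81 × 4.648 × 10⁻⁴ / 53 = 8.6032 × 10⁻⁵ s⁻² ≈ 8.60 × 10⁻⁵ s⁻².

8.60 × 10⁻⁵ s⁻²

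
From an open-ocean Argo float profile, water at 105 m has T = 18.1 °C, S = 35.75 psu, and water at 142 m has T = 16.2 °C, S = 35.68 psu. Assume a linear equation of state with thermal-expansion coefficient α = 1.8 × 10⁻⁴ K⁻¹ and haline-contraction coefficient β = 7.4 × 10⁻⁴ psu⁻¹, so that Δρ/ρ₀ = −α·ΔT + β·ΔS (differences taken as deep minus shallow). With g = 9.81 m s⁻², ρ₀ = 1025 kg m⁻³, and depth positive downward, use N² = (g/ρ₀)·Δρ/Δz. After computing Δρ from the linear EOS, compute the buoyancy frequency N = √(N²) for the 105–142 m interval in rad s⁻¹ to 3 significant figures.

8.77 × 10⁻³ rad s⁻¹

ΔT = -1.9 K, ΔS = -0.07 psu (deep − shallow).
Δρ/ρ₀ = −αΔT + βΔS = 3.42 × 10⁻⁴ − 5.18 × 10⁻⁵ = 2.902 × 10⁻⁴, so Δρ ≈ 0.2975 kg m⁻³.
N² = (g/ρ₀)·Δρ/Δz = g·(Δρ/ρ₀)/Δz = 9.81 × 2.902 × 10⁻⁴ / 37 = 7.6942 × 10⁻⁵ s⁻².
N = √(7.6942 × 10⁻⁵) = 8.7717 × 10⁻³ rad s⁻¹ ≈ 8.77 × 10⁻³ rad s⁻¹.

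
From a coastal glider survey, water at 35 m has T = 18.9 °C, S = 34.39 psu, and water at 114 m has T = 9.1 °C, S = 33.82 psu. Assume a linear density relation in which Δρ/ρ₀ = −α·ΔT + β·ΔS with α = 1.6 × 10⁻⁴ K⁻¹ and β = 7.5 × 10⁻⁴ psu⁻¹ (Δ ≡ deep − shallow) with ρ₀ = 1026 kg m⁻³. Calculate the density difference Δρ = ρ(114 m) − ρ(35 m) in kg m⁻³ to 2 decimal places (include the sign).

ΔT = -9.8 K, ΔS = -0.57 psu (deep − shallow).
Δρ/ρ₀ = −(1.6 × 10⁻⁴)(-9.8) + (7.5 × 10⁻⁴)(-0.57) = 1.1405 × 10⁻³.
Δρ = 1026 × (1.1405 × 10⁻³) = +1.17 kg m⁻³.
Positive Δρ: denser below, stable.

+1.17 kg m⁻³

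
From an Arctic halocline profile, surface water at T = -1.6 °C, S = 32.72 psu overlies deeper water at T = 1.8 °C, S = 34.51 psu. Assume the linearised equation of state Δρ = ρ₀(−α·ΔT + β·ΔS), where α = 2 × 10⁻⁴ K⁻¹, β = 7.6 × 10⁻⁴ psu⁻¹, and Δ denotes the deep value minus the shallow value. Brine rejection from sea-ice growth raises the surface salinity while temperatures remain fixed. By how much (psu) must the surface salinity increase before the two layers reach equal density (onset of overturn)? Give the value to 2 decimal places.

Neutral buoyancy requires −α(T_deep − T_surf) + β(S_deep − S_surf′) = 0.
S_surf′ = S_deep − (α/β)·ΔT = 34.51 − (2 × 10⁻⁴/7.6 × 10⁻⁴)·(+3.4) = 33.6153 psu.
Increase required: 33.6153 − 32.72 = 0.8953 psu.

0.90 psu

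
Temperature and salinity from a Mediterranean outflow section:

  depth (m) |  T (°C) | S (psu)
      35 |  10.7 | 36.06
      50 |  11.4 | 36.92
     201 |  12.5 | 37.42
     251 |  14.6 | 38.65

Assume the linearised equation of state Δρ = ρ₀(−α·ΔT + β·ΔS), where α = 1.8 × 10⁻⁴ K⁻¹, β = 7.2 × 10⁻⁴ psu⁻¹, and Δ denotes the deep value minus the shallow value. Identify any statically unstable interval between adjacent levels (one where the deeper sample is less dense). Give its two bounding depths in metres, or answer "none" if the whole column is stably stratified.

Evaluate Δρ/ρ₀ = −αΔT + βΔS across each adjacent pair:
  35–50 m: −αΔT+βΔS = −(1.8 × 10⁻⁴)(+0.7)+(7.2 × 10⁻⁴)(+0.86) = 4.9 × 10⁻⁴ → stable
  50–201 m: −αΔT+βΔS = −(1.8 × 10⁻⁴)(+1.1)+(7.2 × 10⁻⁴)(+0.50) = 1.6 × 10⁻⁴ → stable
  201–251 m: −αΔT+βΔS = −(1.8 × 10⁻⁴)(+2.1)+(7.2 × 10⁻⁴)(+1.23) = 5.1 × 10⁻⁴ → stable
Every interval has Δρ > 0: the column is stably stratified throughout.

none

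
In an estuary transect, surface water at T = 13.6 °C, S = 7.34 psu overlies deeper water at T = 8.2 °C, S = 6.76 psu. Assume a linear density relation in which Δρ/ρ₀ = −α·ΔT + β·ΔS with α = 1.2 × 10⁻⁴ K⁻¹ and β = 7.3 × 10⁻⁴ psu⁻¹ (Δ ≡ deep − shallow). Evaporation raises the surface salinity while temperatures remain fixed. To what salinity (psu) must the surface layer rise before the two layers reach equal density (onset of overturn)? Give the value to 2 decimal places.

7.65 psu

Neutral buoyancy requires −α(T_deep − T_surf) + β(S_deep − S_surf′) = 0.
S_surf′ = S_deep − (α/β)·ΔT = 6.76 − (1.2 × 10⁻⁴/7.3 × 10⁻⁴)·(-5.4) = 7.6477 psu.
Increase required: 7.6477 − 7.34 = 0.3077 psu.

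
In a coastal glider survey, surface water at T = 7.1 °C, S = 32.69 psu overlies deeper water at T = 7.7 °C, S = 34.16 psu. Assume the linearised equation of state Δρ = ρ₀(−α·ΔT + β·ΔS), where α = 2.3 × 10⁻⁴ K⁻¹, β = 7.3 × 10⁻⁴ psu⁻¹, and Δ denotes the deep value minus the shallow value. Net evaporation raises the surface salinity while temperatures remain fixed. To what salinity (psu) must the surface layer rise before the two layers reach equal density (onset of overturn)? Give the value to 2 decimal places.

33.97 psu

Neutral buoyancy requires −α(T_deep − T_surf) + β(S_deep − S_surf′) = 0.
S_surf′ = S_deep − (α/β)·ΔT = 34.16 − (2.3 × 10⁻⁴/7.3 × 10⁻⁴)·(+0.6) = 33.9710 psu.
Increase required: 33.9710 − 32.69 = 1.2810 psu.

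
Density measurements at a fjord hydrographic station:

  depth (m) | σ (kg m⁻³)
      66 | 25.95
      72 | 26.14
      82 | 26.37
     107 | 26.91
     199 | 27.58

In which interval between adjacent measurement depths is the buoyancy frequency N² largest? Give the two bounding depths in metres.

Compute the density gradient over each adjacent pair:
  66–72 m: Δρ/Δz = 0.19/6 = 0.032 kg m⁻⁴
  72–82 m: Δρ/Δz = 0.23/10 = 0.023 kg m⁻⁴
  82–107 m: Δρ/Δz = 0.54/25 = 0.022 kg m⁻⁴
  107–199 m: Δρ/Δz = 0.67/92 = 7.3 × 10⁻³ kg m⁻⁴
The largest gradient is in the 66–72 m interval — the pycnocline.

66–72 m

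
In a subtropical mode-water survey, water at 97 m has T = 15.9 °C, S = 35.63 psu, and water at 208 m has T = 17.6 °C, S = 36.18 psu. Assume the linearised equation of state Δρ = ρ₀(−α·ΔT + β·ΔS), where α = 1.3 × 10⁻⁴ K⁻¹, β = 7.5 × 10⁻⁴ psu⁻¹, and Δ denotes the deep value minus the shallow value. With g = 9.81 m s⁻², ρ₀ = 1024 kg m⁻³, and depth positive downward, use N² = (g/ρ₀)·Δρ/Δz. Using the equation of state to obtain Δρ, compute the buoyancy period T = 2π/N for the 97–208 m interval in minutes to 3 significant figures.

25.5 min

ΔT = +1.7 K, ΔS = +0.55 psu (deep − shallow).
Δρ/ρ₀ = −αΔT + βΔS = -2.21 × 10⁻⁴ + 4.125 × 10⁻⁴ = 1.915 × 10⁻⁴, so Δρ ≈ 0.1961 kg m⁻³.
N² = (g/ρ₀)·Δρ/Δz = g·(Δρ/ρ₀)/Δz = 9.81 × 1.915 × 10⁻⁴ / 111 = 1.6924 × 10⁻⁵ s⁻².
N = √(1.6924 × 10⁻⁵) = 4.1139 × 10⁻³ rad s⁻¹ → T = 2π/N = 1.5273 × 10³ s = 25.455 min ≈ 25.5 min.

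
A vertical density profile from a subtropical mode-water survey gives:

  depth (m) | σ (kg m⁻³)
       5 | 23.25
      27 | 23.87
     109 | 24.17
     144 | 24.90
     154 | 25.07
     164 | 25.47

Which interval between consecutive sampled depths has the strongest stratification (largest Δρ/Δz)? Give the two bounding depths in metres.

154–164 m

Compute the density gradient over each adjacent pair:
  5–27 m: Δρ/Δz = 0.62/22 = 0.028 kg m⁻⁴
  27–109 m: Δρ/Δz = 0.30/82 = 3.7 × 10⁻³ kg m⁻⁴
  109–144 m: Δρ/Δz = 0.73/35 = 0.021 kg m⁻⁴
  144–154 m: Δρ/Δz = 0.17/10 = 0.017 kg m⁻⁴
  154–164 m: Δρ/Δz = 0.40/10 = 0.040 kg m⁻⁴
The largest gradient is in the 154–164 m interval — the pycnocline.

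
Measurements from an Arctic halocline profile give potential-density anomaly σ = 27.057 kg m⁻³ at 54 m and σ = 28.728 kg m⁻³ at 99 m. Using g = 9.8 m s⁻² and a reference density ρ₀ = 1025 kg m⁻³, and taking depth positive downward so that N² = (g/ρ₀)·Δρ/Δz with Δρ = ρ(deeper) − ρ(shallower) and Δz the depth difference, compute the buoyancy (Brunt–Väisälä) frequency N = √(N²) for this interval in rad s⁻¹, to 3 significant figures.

Δρ = 1028.728 − 1027.057 = 1.671 kg m⁻³ over Δz = 99 − 54 = 45 m.
N² = (9.8/1025) × (1.671/45) = 3.5503 × 10⁻⁴ s⁻².
N = √(3.5503 × 10⁻⁴) = 0.018842 rad s⁻¹ ≈ 0.0188 rad s⁻¹.

0.0188 rad s⁻¹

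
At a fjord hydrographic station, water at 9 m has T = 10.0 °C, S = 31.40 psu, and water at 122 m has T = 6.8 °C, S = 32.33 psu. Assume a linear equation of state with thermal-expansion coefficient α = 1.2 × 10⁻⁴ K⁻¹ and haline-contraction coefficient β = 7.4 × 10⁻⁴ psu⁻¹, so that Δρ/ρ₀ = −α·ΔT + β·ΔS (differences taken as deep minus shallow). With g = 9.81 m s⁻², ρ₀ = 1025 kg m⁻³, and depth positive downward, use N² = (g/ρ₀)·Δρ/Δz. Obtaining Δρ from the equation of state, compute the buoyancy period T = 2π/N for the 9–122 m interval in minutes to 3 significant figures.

ΔT = -3.2 K, ΔS = +0.93 psu (deep − shallow).
Δρ/ρ₀ = −αΔT + βΔS = 3.84 × 10⁻⁴ + 6.882 × 10⁻⁴ = 1.0722 × 10⁻³, so Δρ ≈ 1.099 kg m⁻³.
N² = (g/ρ₀)·Δρ/Δz = g·(Δρ/ρ₀)/Δz = 9.81 × 1.0722 × 10⁻³ / 113 = 9.3082 × 10⁻⁵ s⁻².
N = √(9.3082 × 10⁻⁵) = 9.6479 × 10⁻³ rad s⁻¹ → T = 2π/N = 651.25 s = 10.854 min ≈ 10.9 min.

10.9 min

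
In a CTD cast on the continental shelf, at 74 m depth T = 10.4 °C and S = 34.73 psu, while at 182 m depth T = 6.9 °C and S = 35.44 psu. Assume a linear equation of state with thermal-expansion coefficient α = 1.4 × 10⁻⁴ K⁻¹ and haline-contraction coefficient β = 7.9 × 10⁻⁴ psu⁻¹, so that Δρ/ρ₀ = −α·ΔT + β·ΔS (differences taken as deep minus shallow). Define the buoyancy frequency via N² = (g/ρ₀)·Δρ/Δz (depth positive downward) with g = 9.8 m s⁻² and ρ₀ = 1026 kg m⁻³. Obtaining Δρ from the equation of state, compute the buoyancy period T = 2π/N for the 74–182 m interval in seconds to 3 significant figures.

ΔT = -3.5 K, ΔS = +0.71 psu (deep − shallow).
Δρ/ρ₀ = −αΔT + βΔS = 4.90 × 10⁻⁴ + 5.609 × 10⁻⁴ = 1.0509 × 10⁻³, so Δρ ≈ 1.078 kg m⁻³.
N² = (g/ρ₀)·Δρ/Δz = g·(Δρ/ρ₀)/Δz = 9.8 × 1.0509 × 10⁻³ / 108 = 9.5359 × 10⁻⁵ s⁻².
N = √(9.5359 × 10⁻⁵) = 9.7652 × 10⁻³ rad s⁻¹ → T = 2π/N = 643.43 s ≈ 643 s.

643 s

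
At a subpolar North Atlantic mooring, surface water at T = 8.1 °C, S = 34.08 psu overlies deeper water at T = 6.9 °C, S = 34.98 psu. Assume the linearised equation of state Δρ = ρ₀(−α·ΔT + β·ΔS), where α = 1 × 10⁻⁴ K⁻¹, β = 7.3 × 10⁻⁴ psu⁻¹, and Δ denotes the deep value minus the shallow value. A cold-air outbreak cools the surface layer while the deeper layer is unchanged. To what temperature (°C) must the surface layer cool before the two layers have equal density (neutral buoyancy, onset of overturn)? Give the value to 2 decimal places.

Neutral buoyancy requires Δρ = 0, i.e. −α(T_deep − T_surf′) + β(S_deep − S_surf) = 0.
T_surf′ = T_deep − (β/α)·ΔS = 6.9 − (7.3 × 10⁻⁴/1 × 10⁻⁴)·(+0.90) = 0.3300 °C.
Cooling required: 8.1 − (0.3300) = 7.7700 °C.

0.33 °C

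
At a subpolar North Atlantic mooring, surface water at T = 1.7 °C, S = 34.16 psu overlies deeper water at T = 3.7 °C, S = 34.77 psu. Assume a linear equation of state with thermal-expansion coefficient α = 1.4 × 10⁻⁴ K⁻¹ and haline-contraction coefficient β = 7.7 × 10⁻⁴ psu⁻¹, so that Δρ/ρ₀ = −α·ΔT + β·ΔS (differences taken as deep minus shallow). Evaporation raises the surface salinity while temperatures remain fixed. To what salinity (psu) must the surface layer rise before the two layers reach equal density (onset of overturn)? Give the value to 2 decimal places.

34.41 psu

Neutral buoyancy requires −α(T_deep − T_surf) + β(S_deep − S_surf′) = 0.
S_surf′ = S_deep − (α/β)·ΔT = 34.77 − (1.4 × 10⁻⁴/7.7 × 10⁻⁴)·(+2.0) = 34.4064 psu.
Increase required: 34.4064 − 34.16 = 0.2464 psu.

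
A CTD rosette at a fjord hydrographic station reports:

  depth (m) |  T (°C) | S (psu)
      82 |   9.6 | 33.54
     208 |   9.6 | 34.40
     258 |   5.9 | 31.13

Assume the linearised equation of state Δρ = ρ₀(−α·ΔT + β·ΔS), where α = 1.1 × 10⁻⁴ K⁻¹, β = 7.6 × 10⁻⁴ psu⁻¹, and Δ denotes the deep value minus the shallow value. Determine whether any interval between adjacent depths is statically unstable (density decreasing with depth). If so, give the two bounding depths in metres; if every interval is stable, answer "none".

208–258 m

Evaluate Δρ/ρ₀ = −αΔT + βΔS across each adjacent pair:
  82–208 m: −αΔT+βΔS = −(1.1 × 10⁻⁴)(+0.0)+(7.6 × 10⁻⁴)(+0.86) = 6.5 × 10⁻⁴ → stable
  208–258 m: −αΔT+βΔS = −(1.1 × 10⁻⁴)(-3.7)+(7.6 × 10⁻⁴)(-3.27) = -2.1 × 10⁻³ → UNSTABLE
The 208–258 m interval has Δρ < 0: lighter water underlies denser water.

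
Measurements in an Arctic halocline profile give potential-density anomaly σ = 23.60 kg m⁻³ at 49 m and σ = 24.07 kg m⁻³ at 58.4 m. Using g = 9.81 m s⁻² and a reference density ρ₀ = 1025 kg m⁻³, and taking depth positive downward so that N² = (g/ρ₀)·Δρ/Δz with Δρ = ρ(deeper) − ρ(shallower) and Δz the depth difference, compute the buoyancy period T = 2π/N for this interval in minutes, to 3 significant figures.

4.79 min

Δρ = 1024.07 − 1023.60 = 0.47 kg m⁻³ over Δz = 58.4 − 49 = 9.4 m.
N² = (9.81/1025) × (0.47/9.4) = 4.7854 × 10⁻⁴ s⁻².
N = √(4.7854 × 10⁻⁴) = 0.021876 rad s⁻¹, so T = 2π/N = 287.22 s = 4.7870 min ≈ 4.79 min.
N² > 0, so the interval is statically stable.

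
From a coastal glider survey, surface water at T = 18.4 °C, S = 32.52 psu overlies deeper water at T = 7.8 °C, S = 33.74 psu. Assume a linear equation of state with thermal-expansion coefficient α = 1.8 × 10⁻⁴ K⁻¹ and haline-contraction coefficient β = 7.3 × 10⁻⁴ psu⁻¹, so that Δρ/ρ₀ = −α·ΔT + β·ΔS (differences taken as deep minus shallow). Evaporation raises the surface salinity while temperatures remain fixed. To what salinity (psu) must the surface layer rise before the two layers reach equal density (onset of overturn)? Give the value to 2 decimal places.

36.35 psu

Neutral buoyancy requires −α(T_deep − T_surf) + β(S_deep − S_surf′) = 0.
S_surf′ = S_deep − (α/β)·ΔT = 33.74 − (1.8 × 10⁻⁴/7.3 × 10⁻⁴)·(-10.6) = 36.3537 psu.
Increase required: 36.3537 − 32.52 = 3.8337 psu.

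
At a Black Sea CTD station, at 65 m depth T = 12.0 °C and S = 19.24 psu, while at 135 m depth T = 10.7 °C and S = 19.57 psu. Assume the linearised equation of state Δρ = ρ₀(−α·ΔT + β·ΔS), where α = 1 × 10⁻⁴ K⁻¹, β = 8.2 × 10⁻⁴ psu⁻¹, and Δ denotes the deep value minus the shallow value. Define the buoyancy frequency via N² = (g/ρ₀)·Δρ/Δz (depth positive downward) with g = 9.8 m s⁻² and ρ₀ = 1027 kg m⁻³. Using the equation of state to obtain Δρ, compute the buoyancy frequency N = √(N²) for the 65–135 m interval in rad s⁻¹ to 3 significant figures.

7.49 × 10⁻³ rad s⁻¹

ΔT = -1.3 K, ΔS = +0.33 psu (deep − shallow).
Δρ/ρ₀ = −αΔT + βΔS = 1.30 × 10⁻⁴ + 2.706 × 10⁻⁴ = 4.006 × 10⁻⁴, so Δρ ≈ 0.4114 kg m⁻³.
N² = (g/ρ₀)·Δρ/Δz = g·(Δρ/ρ₀)/Δz = 9.8 × 4.006 × 10⁻⁴ / 70 = 5.6084 × 10⁻⁵ s⁻².
N = √(5.6084 × 10⁻⁵) = 7.4889 × 10⁻³ rad s⁻¹ ≈ 7.49 × 10⁻³ rad s⁻¹.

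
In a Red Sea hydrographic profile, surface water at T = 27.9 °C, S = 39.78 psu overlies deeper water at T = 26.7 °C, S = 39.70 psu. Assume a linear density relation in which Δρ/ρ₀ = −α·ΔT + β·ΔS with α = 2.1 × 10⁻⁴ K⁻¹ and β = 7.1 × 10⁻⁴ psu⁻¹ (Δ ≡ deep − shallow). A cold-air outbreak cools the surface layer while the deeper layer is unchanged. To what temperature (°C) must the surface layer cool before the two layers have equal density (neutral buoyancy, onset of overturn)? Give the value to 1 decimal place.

Neutral buoyancy requires Δρ = 0, i.e. −α(T_deep − T_surf′) + β(S_deep − S_surf) = 0.
T_surf′ = T_deep − (β/α)·ΔS = 26.7 − (7.1 × 10⁻⁴/2.1 × 10⁻⁴)·(-0.08) = 26.970 °C.
Cooling required: 27.9 − (26.970) = 0.930 °C.

27.0 °C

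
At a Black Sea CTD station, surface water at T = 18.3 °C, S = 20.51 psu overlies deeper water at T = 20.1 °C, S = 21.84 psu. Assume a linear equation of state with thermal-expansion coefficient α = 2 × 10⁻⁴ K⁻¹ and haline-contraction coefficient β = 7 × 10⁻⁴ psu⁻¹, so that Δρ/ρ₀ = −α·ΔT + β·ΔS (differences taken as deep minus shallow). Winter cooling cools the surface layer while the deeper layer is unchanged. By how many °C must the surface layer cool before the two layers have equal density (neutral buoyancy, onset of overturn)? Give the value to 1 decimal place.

2.9 °C

Neutral buoyancy requires Δρ = 0, i.e. −α(T_deep − T_surf′) + β(S_deep − S_surf) = 0.
T_surf′ = T_deep − (β/α)·ΔS = 20.1 − (7 × 10⁻⁴/2 × 10⁻⁴)·(+1.33) = 15.445 °C.
Cooling required: 18.3 − (15.445) = 2.855 °C.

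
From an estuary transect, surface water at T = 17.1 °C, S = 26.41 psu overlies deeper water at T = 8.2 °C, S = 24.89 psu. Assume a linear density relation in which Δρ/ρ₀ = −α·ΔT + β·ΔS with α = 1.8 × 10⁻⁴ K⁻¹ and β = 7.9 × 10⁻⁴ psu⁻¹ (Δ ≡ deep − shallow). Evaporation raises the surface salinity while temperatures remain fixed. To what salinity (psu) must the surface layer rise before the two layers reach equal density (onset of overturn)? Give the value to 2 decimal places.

26.92 psu

Neutral buoyancy requires −α(T_deep − T_surf) + β(S_deep − S_surf′) = 0.
S_surf′ = S_deep − (α/β)·ΔT = 24.89 − (1.8 × 10⁻⁴/7.9 × 10⁻⁴)·(-8.9) = 26.9178 psu.
Increase required: 26.9178 − 26.41 = 0.5078 psu.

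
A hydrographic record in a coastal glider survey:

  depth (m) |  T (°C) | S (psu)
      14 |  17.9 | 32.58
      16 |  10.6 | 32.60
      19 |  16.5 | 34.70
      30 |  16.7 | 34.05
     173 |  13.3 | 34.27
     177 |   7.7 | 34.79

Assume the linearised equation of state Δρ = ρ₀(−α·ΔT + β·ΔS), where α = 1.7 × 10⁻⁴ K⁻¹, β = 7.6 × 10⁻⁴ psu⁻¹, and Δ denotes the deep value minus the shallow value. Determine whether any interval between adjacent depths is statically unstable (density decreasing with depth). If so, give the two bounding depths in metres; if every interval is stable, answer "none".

Evaluate Δρ/ρ₀ = −αΔT + βΔS across each adjacent pair:
  14–16 m: −αΔT+βΔS = −(1.7 × 10⁻⁴)(-7.3)+(7.6 × 10⁻⁴)(+0.02) = 1.3 × 10⁻³ → stable
  16–19 m: −αΔT+βΔS = −(1.7 × 10⁻⁴)(+5.9)+(7.6 × 10⁻⁴)(+2.10) = 5.9 × 10⁻⁴ → stable
  19–30 m: −αΔT+βΔS = −(1.7 × 10⁻⁴)(+0.2)+(7.6 × 10⁻⁴)(-0.65) = -5.3 × 10⁻⁴ → UNSTABLE
  30–173 m: −αΔT+βΔS = −(1.7 × 10⁻⁴)(-3.4)+(7.6 × 10⁻⁴)(+0.22) = 7.5 × 10⁻⁴ → stable
  173–177 m: −αΔT+βΔS = −(1.7 × 10⁻⁴)(-5.6)+(7.6 × 10⁻⁴)(+0.52) = 1.3 × 10⁻³ → stable
The 19–30 m interval has Δρ < 0: lighter water underlies denser water.

19–30 m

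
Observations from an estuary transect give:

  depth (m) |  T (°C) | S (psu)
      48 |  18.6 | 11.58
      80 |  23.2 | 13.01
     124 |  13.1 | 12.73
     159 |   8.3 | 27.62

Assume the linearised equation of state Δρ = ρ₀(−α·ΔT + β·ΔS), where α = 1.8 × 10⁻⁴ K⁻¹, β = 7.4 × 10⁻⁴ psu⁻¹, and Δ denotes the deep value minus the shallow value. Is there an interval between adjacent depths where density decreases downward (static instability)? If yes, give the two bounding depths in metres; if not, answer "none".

Evaluate Δρ/ρ₀ = −αΔT + βΔS across each adjacent pair:
  48–80 m: −αΔT+βΔS = −(1.8 × 10⁻⁴)(+4.6)+(7.4 × 10⁻⁴)(+1.43) = 2.3 × 10⁻⁴ → stable
  80–124 m: −αΔT+βΔS = −(1.8 × 10⁻⁴)(-10.1)+(7.4 × 10⁻⁴)(-0.28) = 1.6 × 10⁻³ → stable
  124–159 m: −αΔT+βΔS = −(1.8 × 10⁻⁴)(-4.8)+(7.4 × 10⁻⁴)(+14.89) = 0.012 → stable
Every interval has Δρ > 0: the column is stably stratified throughout.

none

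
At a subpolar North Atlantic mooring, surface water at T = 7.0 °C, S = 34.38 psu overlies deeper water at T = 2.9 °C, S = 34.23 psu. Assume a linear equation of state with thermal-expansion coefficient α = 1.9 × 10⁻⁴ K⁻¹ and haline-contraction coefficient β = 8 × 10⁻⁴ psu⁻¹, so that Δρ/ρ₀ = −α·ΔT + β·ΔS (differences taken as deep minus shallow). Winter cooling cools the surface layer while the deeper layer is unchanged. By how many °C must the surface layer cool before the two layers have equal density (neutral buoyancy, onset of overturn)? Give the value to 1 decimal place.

Neutral buoyancy requires Δρ = 0, i.e. −α(T_deep − T_surf′) + β(S_deep − S_surf) = 0.
T_surf′ = T_deep − (β/α)·ΔS = 2.9 − (8 × 10⁻⁴/1.9 × 10⁻⁴)·(-0.15) = 3.532 °C.
Cooling required: 7.0 − (3.532) = 3.468 °C.

3.5 °C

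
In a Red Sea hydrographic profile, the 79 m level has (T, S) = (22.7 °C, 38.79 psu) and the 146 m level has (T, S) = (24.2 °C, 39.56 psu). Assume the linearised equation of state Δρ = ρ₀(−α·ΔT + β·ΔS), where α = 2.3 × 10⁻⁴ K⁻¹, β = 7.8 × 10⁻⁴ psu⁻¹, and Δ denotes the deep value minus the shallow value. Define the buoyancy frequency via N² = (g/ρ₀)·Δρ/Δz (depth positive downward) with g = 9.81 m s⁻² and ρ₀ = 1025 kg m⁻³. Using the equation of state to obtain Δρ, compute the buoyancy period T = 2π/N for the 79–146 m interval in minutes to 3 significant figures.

ΔT = +1.5 K, ΔS = +0.77 psu (deep − shallow).
Δρ/ρ₀ = −αΔT + βΔS = -3.45 × 10⁻⁴ + 6.006 × 10⁻⁴ = 2.556 × 10⁻⁴, so Δρ ≈ 0.2620 kg m⁻³.
N² = (g/ρ₀)·Δρ/Δz = g·(Δρ/ρ₀)/Δz = 9.81 × 2.556 × 10⁻⁴ / 67 = 3.7424 × 10⁻⁵ s⁻².
N = √(3.7424 × 10⁻⁵) = 6.1175 × 10⁻³ rad s⁻¹ → T = 2π/N = 1.0271 × 10³ s = 17.118 min ≈ 17.1 min.

17.1 min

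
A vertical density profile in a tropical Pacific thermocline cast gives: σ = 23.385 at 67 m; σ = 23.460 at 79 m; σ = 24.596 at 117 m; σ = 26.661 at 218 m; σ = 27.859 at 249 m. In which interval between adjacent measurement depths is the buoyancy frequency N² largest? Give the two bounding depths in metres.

Compute the density gradient over each adjacent pair:
  67–79 m: Δρ/Δz = 0.075/12 = 6.2 × 10⁻³ kg m⁻⁴
  79–117 m: Δρ/Δz = 1.136/38 = 0.030 kg m⁻⁴
  117–218 m: Δρ/Δz = 2.065/101 = 0.020 kg m⁻⁴
  218–249 m: Δρ/Δz = 1.198/31 = 0.039 kg m⁻⁴
The largest gradient is in the 218–249 m interval — the pycnocline.

218–249 m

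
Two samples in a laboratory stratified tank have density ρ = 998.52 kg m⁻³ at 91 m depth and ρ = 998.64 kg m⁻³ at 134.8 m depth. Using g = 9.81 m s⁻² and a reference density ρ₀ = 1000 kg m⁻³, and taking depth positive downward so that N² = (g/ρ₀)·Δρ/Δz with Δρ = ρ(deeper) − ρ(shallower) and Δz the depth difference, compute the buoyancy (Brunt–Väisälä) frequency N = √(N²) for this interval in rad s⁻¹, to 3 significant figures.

5.18 × 10⁻³ rad s⁻¹

Δρ = 998.64 − 998.52 = 0.12 kg m⁻³ over Δz = 134.8 − 91 = 43.8 m.
N² = (9.81/1000) × (0.12/43.8) = 2.6877 × 10⁻⁵ s⁻².
N = √(2.6877 × 10⁻⁵) = 5.1843 × 10⁻³ rad s⁻¹ ≈ 5.18 × 10⁻³ rad s⁻¹.
A positive N² confirms static stability across the interval.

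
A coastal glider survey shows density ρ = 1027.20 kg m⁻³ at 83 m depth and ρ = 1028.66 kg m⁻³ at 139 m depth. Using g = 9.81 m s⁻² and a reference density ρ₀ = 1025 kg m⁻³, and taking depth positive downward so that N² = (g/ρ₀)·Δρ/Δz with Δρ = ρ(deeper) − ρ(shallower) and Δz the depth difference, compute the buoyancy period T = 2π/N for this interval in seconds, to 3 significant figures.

Δρ = 1028.66 − 1027.20 = 1.46 kg m⁻³ over Δz = 139 − 83 = 56 m.
N² = (9.81/1025) × (1.46/56) = 2.4952 × 10⁻⁴ s⁻².
N = √(2.4952 × 10⁻⁴) = 0.015796 rad s⁻¹, so T = 2π/N = 397.77 s ≈ 398 s.

398 s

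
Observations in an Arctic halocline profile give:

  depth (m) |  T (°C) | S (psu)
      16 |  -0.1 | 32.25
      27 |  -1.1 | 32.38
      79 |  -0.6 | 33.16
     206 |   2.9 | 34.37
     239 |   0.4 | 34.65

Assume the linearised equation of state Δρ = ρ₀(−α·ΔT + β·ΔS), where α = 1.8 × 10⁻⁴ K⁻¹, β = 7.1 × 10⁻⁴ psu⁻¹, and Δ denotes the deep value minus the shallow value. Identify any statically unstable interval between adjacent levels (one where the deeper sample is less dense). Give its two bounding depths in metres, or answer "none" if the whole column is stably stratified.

Evaluate Δρ/ρ₀ = −αΔT + βΔS across each adjacent pair:
  16–27 m: −αΔT+βΔS = −(1.8 × 10⁻⁴)(-1.0)+(7.1 × 10⁻⁴)(+0.13) = 2.7 × 10⁻⁴ → stable
  27–79 m: −αΔT+βΔS = −(1.8 × 10⁻⁴)(+0.5)+(7.1 × 10⁻⁴)(+0.78) = 4.6 × 10⁻⁴ → stable
  79–206 m: −αΔT+βΔS = −(1.8 × 10⁻⁴)(+3.5)+(7.1 × 10⁻⁴)(+1.21) = 2.3 × 10⁻⁴ → stable
  206–239 m: −αΔT+βΔS = −(1.8 × 10⁻⁴)(-2.5)+(7.1 × 10⁻⁴)(+0.28) = 6.5 × 10⁻⁴ → stable
Every interval has Δρ > 0: the column is stably stratified throughout.

none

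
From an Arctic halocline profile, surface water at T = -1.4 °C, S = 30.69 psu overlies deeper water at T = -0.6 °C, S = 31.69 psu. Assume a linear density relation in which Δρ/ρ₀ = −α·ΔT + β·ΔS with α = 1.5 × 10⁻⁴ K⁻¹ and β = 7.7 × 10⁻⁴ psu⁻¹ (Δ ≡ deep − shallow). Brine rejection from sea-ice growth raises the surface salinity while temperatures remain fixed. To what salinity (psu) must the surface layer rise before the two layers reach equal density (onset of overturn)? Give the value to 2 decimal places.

31.53 psu

Neutral buoyancy requires −α(T_deep − T_surf) + β(S_deep − S_surf′) = 0.
S_surf′ = S_deep − (α/β)·ΔT = 31.69 − (1.5 × 10⁻⁴/7.7 × 10⁻⁴)·(+0.8) = 31.5342 psu.
Increase required: 31.5342 − 30.69 = 0.8442 psu.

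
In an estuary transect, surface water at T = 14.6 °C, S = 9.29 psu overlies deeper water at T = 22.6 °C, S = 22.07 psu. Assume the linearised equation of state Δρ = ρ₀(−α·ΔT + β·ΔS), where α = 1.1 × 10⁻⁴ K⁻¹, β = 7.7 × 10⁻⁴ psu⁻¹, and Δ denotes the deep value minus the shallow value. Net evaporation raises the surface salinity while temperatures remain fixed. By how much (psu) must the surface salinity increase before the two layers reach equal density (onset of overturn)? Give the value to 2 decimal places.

11.64 psu

Neutral buoyancy requires −α(T_deep − T_surf) + β(S_deep − S_surf′) = 0.
S_surf′ = S_deep − (α/β)·ΔT = 22.07 − (1.1 × 10⁻⁴/7.7 × 10⁻⁴)·(+8.0) = 20.9271 psu.
Increase required: 20.9271 − 9.29 = 11.6371 psu.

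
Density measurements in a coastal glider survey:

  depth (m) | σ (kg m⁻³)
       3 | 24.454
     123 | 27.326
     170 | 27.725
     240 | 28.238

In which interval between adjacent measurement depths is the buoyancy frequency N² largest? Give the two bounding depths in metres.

Compute the density gradient over each adjacent pair:
  3–123 m: Δρ/Δz = 2.872/120 = 0.024 kg m⁻⁴
  123–170 m: Δρ/Δz = 0.399/47 = 8.5 × 10⁻³ kg m⁻⁴
  170–240 m: Δρ/Δz = 0.513/70 = 7.3 × 10⁻³ kg m⁻⁴
The largest gradient is in the 3–123 m interval — the pycnocline.

3–123 m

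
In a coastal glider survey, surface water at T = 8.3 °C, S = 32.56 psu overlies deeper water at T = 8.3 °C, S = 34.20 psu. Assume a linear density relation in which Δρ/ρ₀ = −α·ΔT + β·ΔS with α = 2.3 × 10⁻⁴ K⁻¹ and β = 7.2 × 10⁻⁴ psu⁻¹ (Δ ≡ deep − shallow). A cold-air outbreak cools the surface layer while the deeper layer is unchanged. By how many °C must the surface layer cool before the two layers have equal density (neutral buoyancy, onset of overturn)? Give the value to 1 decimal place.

Neutral buoyancy requires Δρ = 0, i.e. −α(T_deep − T_surf′) + β(S_deep − S_surf) = 0.
T_surf′ = T_deep − (β/α)·ΔS = 8.3 − (7.2 × 10⁻⁴/2.3 × 10⁻⁴)·(+1.64) = 3.166 °C.
Cooling required: 8.3 − (3.166) = 5.134 °C.

5.1 °C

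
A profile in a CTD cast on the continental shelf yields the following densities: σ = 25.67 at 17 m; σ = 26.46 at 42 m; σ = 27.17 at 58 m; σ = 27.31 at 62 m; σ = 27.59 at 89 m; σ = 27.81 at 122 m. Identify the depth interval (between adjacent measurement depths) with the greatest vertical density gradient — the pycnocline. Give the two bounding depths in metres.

42–58 m

Compute the density gradient over each adjacent pair:
  17–42 m: Δρ/Δz = 0.79/25 = 0.032 kg m⁻⁴
  42–58 m: Δρ/Δz = 0.71/16 = 0.044 kg m⁻⁴
  58–62 m: Δρ/Δz = 0.14/4 = 0.035 kg m⁻⁴
  62–89 m: Δρ/Δz = 0.28/27 = 0.010 kg m⁻⁴
  89–122 m: Δρ/Δz = 0.22/33 = 6.7 × 10⁻³ kg m⁻⁴
The largest gradient is in the 42–58 m interval — the pycnocline.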